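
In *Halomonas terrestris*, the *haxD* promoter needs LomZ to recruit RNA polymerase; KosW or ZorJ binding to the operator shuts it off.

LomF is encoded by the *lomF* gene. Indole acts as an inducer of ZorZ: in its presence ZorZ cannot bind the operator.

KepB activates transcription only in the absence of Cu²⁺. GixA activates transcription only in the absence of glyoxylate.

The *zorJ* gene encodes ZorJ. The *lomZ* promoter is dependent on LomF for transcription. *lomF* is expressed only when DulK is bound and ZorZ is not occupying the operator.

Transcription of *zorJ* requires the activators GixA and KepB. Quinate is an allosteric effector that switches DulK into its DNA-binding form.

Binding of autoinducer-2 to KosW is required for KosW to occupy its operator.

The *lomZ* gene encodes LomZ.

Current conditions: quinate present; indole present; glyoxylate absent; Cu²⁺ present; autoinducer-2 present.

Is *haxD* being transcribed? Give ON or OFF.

OFF

Indole is present, so ZorZ is inactive.
Quinate is present, so DulK is active.
No repressor is bound and DulK is active, so *lomF* is transcribed.
So LomF is produced and active.
No repressor is bound and LomF is active, so *lomZ* is transcribed.
So LomZ is produced and active.
Autoinducer-2 is present, so KosW is active.
Glyoxylate is absent, so GixA is active.
Cu²⁺ is present, so KepB is inactive.
Required activator KepB is absent, so *zorJ* is not transcribed.
So ZorJ is not produced.
With repressor KosW bound, *haxD* is not transcribed.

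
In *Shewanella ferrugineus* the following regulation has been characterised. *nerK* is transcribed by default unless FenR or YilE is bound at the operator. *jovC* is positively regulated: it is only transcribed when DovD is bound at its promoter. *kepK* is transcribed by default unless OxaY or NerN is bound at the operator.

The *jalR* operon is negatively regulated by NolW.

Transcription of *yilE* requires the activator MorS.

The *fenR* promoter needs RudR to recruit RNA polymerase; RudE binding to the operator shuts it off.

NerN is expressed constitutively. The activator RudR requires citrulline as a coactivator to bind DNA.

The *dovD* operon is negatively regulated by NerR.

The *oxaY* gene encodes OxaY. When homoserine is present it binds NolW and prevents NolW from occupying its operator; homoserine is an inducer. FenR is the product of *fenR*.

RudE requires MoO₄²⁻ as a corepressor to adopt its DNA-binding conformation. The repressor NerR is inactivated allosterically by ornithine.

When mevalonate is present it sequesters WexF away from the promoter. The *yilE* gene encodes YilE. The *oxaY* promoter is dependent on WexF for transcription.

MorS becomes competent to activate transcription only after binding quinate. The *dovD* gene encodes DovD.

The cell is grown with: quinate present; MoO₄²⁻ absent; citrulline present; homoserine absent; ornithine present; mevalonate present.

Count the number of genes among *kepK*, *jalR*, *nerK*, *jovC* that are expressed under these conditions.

1

Mevalonate is present, so WexF is inactive.
Required activator WexF is absent, so *oxaY* is not transcribed.
So OxaY is not produced.
NerN is produced constitutively and is active.
With repressor NerN bound, *kepK* is not transcribed.
→ *kepK* is OFF.
Homoserine is absent, so NolW is active.
With repressor NolW bound, *jalR* is not transcribed.
→ *jalR* is OFF.
Citrulline is present, so RudR is active.
MoO₄²⁻ is absent, so RudE is inactive.
No repressor is bound and RudR is active, so *fenR* is transcribed.
So FenR is produced and active.
Quinate is present, so MorS is active.
No repressor is bound and MorS is active, so *yilE* is transcribed.
So YilE is produced and active.
With repressor FenR bound, *nerK* is not transcribed.
→ *nerK* is OFF.
Ornithine is present, so NerR is inactive.
With no repressor bound, *dovD* is transcribed.
So DovD is produced and active.
No repressor is bound and DovD is active, so *jovC* is transcribed.
→ *jovC* is ON.
1 of the 4 genes is transcribed.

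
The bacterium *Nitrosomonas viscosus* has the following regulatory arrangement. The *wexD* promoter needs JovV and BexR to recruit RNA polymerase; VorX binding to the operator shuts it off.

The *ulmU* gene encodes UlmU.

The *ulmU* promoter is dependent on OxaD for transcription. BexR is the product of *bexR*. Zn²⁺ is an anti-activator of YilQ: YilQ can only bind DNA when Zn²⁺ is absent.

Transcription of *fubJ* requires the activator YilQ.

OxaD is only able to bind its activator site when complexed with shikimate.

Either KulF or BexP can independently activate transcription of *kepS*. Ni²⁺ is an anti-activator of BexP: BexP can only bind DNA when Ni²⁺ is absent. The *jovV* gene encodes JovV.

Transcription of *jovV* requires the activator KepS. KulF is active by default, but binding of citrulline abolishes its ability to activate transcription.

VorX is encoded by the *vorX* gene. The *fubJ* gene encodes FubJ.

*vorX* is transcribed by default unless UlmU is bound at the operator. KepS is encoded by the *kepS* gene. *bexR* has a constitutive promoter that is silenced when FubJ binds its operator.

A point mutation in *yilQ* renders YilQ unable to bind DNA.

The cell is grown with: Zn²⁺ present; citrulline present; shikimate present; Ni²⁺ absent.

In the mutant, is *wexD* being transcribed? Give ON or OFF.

ON

Citrulline is present, so KulF is inactive.
Ni²⁺ is absent, so BexP is active.
Activator BexP is present, so *kepS* is transcribed.
So KepS is produced and active.
No repressor is bound and KepS is active, so *jovV* is transcribed.
So JovV is produced and active.
YilQ is non-functional in this strain, so it has no effect.
Required activator YilQ is absent, so *fubJ* is not transcribed.
So FubJ is not produced.
With no repressor bound, *bexR* is transcribed.
So BexR is produced and active.
Shikimate is present, so OxaD is active.
No repressor is bound and OxaD is active, so *ulmU* is transcribed.
So UlmU is produced and active.
With repressor UlmU bound, *vorX* is not transcribed.
So VorX is not produced.
No repressor is bound and JovV and BexR are active, so *wexD* is transcribed.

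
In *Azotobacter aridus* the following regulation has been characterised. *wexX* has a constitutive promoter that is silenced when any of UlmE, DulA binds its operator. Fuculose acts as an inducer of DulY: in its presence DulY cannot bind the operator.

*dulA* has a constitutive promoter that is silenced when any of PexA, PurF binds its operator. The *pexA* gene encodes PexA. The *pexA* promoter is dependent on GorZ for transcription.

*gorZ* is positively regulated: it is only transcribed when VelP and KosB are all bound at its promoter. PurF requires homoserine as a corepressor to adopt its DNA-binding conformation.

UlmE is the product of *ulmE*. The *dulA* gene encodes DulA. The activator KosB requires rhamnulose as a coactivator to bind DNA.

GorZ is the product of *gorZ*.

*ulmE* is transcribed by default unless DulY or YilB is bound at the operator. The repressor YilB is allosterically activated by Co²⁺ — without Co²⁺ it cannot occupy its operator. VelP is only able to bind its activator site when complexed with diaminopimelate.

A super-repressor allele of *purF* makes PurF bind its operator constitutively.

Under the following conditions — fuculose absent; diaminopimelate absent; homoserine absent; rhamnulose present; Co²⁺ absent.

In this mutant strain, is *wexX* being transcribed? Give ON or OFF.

Fuculose is absent, so DulY is active.
Co²⁺ is absent, so YilB is inactive.
With repressor DulY bound, *ulmE* is not transcribed.
So UlmE is not produced.
Diaminopimelate is absent, so VelP is inactive.
Rhamnulose is present, so KosB is active.
Required activator VelP is absent, so *gorZ* is not transcribed.
So GorZ is not produced.
Required activator GorZ is absent, so *pexA* is not transcribed.
So PexA is not produced.
PurF is constitutively active in this strain.
With repressor PurF bound, *dulA* is not transcribed.
So DulA is not produced.
With no repressor bound, *wexX* is transcribed.

ON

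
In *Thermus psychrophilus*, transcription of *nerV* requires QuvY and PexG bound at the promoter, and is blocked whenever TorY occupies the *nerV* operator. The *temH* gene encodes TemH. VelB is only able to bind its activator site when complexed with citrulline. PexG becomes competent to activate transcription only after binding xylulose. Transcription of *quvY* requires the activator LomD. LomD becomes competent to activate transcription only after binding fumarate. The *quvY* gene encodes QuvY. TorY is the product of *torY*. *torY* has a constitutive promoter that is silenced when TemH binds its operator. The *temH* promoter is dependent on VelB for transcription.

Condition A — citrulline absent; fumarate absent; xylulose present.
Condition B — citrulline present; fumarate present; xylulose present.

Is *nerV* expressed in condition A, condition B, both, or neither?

B only

Condition A:
Citrulline is absent, so VelB is inactive.
Required activator VelB is absent, so *temH* is not transcribed.
So TemH is not produced.
With no repressor bound, *torY* is transcribed.
So TorY is produced and active.
Fumarate is absent, so LomD is inactive.
Required activator LomD is absent, so *quvY* is not transcribed.
So QuvY is not produced.
Xylulose is present, so PexG is active.
With repressor TorY bound, *nerV* is not transcribed.
→ *nerV* is OFF in A.
Condition B:
Citrulline is present, so VelB is active.
No repressor is bound and VelB is active, so *temH* is transcribed.
So TemH is produced and active.
With repressor TemH bound, *torY* is not transcribed.
So TorY is not produced.
Fumarate is present, so LomD is active.
No repressor is bound and LomD is active, so *quvY* is transcribed.
So QuvY is produced and active.
Xylulose is present, so PexG is active.
No repressor is bound and QuvY and PexG are active, so *nerV* is transcribed.
→ *nerV* is ON in B.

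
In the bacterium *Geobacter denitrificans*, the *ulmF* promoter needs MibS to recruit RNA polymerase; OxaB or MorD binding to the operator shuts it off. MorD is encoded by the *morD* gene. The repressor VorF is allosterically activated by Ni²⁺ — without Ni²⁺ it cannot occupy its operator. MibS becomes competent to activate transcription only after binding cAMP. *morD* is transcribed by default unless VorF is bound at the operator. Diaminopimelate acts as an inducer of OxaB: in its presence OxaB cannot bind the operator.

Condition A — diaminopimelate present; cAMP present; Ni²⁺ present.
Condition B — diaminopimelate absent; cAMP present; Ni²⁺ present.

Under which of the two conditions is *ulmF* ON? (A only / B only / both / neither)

Condition A:
Diaminopimelate is present, so OxaB is inactive.
cAMP is present, so MibS is active.
Ni²⁺ is present, so VorF is active.
With repressor VorF bound, *morD* is not transcribed.
So MorD is not produced.
No repressor is bound and MibS is active, so *ulmF* is transcribed.
→ *ulmF* is ON in A.
Condition B:
Diaminopimelate is absent, so OxaB is active.
cAMP is present, so MibS is active.
Ni²⁺ is present, so VorF is active.
With repressor VorF bound, *morD* is not transcribed.
So MorD is not produced.
With repressor OxaB bound, *ulmF* is not transcribed.
→ *ulmF* is OFF in B.

A only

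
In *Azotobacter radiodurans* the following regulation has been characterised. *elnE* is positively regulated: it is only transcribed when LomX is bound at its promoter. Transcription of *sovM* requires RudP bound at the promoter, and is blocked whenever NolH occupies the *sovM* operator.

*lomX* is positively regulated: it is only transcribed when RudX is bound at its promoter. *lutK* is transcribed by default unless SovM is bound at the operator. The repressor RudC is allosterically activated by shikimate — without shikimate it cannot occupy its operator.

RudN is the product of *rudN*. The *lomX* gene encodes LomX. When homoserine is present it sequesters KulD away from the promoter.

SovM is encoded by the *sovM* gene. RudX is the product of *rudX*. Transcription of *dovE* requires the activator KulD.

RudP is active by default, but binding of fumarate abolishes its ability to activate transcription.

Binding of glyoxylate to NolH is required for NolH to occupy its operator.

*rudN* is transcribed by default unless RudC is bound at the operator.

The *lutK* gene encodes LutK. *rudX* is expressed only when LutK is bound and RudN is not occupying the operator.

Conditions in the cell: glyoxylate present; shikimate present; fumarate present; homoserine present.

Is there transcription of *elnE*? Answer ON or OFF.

Glyoxylate is present, so NolH is active.
Fumarate is present, so RudP is inactive.
With repressor NolH bound, *sovM* is not transcribed.
So SovM is not produced.
With no repressor bound, *lutK* is transcribed.
So LutK is produced and active.
Shikimate is present, so RudC is active.
With repressor RudC bound, *rudN* is not transcribed.
So RudN is not produced.
No repressor is bound and LutK is active, so *rudX* is transcribed.
So RudX is produced and active.
No repressor is bound and RudX is active, so *lomX* is transcribed.
So LomX is produced and active.
No repressor is bound and LomX is active, so *elnE* is transcribed.

ON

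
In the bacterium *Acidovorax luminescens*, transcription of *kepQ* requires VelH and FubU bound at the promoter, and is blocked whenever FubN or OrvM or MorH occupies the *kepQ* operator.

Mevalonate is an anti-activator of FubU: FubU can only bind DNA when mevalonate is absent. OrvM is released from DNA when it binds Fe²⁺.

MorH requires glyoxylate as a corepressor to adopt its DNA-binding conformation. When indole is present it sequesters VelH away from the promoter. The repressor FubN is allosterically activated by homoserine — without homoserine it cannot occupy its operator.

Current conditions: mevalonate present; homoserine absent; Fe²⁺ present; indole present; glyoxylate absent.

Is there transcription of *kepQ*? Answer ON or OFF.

OFF

Indole is present, so VelH is inactive.
Mevalonate is present, so FubU is inactive.
Homoserine is absent, so FubN is inactive.
Fe²⁺ is present, so OrvM is inactive.
Glyoxylate is absent, so MorH is inactive.
Required activator VelH is absent, so *kepQ* is not transcribed.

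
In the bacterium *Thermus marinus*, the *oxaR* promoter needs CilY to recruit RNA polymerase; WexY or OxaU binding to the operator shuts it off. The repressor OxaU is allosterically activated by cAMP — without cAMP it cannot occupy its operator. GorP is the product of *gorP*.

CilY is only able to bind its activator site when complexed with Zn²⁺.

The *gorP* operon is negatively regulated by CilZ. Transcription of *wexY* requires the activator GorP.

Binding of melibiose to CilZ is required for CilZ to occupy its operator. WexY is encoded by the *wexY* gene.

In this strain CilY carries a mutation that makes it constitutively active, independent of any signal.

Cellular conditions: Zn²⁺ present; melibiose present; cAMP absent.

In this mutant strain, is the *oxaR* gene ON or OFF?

ON

Melibiose is present, so CilZ is active.
With repressor CilZ bound, *gorP* is not transcribed.
So GorP is not produced.
Required activator GorP is absent, so *wexY* is not transcribed.
So WexY is not produced.
cAMP is absent, so OxaU is inactive.
CilY is constitutively active in this strain.
No repressor is bound and CilY is active, so *oxaR* is transcribed.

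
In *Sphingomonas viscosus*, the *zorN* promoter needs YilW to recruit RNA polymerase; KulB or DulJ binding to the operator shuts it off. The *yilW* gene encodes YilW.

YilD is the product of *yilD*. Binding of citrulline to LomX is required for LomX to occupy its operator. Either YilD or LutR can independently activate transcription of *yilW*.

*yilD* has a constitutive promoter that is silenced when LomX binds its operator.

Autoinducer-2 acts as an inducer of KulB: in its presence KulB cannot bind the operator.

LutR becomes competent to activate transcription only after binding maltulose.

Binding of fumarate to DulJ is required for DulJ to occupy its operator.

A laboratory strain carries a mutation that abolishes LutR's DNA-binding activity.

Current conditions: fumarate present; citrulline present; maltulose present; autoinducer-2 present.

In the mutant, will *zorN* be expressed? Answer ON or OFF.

Autoinducer-2 is present, so KulB is inactive.
Fumarate is present, so DulJ is active.
Citrulline is present, so LomX is active.
With repressor LomX bound, *yilD* is not transcribed.
So YilD is not produced.
LutR is non-functional in this strain, so it has no effect.
No activator is available at the *yilW* promoter, so *yilW* is not transcribed.
So YilW is not produced.
With repressor DulJ bound, *zorN* is not transcribed.

OFF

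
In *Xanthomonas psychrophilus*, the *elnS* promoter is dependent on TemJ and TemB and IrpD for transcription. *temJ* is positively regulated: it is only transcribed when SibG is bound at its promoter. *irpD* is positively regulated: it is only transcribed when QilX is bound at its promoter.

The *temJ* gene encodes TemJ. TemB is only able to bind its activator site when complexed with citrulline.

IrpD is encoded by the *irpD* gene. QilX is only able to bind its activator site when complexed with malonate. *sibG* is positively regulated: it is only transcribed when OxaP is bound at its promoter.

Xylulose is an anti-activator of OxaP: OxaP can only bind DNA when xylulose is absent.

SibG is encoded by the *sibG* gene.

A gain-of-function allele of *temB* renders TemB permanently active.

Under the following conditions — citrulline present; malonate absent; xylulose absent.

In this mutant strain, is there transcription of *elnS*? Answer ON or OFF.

OFF

Xylulose is absent, so OxaP is active.
No repressor is bound and OxaP is active, so *sibG* is transcribed.
So SibG is produced and active.
No repressor is bound and SibG is active, so *temJ* is transcribed.
So TemJ is produced and active.
TemB is constitutively active in this strain.
Malonate is absent, so QilX is inactive.
Required activator QilX is absent, so *irpD* is not transcribed.
So IrpD is not produced.
Required activator IrpD is absent, so *elnS* is not transcribed.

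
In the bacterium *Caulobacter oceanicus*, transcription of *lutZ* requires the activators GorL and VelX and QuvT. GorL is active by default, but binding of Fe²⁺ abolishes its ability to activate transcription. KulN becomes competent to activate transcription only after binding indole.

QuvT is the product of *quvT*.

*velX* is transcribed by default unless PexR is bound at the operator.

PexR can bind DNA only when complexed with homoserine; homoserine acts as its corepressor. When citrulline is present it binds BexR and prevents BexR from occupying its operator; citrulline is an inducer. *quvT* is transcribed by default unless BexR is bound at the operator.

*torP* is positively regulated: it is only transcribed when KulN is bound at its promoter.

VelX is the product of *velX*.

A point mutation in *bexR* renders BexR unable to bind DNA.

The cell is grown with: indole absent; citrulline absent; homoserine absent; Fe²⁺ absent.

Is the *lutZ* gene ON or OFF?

Fe²⁺ is absent, so GorL is active.
Homoserine is absent, so PexR is inactive.
With no repressor bound, *velX* is transcribed.
So VelX is produced and active.
BexR is non-functional in this strain, so it has no effect.
With no repressor bound, *quvT* is transcribed.
So QuvT is produced and active.
No repressor is bound and GorL and VelX and QuvT are active, so *lutZ* is transcribed.

ON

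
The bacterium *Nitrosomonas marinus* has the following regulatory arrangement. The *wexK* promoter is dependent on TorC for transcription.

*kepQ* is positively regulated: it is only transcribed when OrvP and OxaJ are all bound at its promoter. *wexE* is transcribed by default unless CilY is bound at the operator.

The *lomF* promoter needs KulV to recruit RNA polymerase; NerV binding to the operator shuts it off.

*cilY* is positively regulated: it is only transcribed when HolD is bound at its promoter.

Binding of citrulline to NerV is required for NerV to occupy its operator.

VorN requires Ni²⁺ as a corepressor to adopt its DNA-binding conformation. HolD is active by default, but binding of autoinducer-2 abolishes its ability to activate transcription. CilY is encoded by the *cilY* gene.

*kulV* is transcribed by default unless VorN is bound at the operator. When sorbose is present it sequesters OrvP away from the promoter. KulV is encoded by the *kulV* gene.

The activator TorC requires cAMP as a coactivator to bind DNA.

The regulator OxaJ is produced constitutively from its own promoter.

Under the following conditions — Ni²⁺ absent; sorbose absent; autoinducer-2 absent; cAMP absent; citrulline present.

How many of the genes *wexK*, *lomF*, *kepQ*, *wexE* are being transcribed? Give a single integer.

1

cAMP is absent, so TorC is inactive.
Required activator TorC is absent, so *wexK* is not transcribed.
→ *wexK* is OFF.
Ni²⁺ is absent, so VorN is inactive.
With no repressor bound, *kulV* is transcribed.
So KulV is produced and active.
Citrulline is present, so NerV is active.
With repressor NerV bound, *lomF* is not transcribed.
→ *lomF* is OFF.
Sorbose is absent, so OrvP is active.
OxaJ is produced constitutively and is active.
No repressor is bound and OrvP and OxaJ are active, so *kepQ* is transcribed.
→ *kepQ* is ON.
Autoinducer-2 is absent, so HolD is active.
No repressor is bound and HolD is active, so *cilY* is transcribed.
So CilY is produced and active.
With repressor CilY bound, *wexE* is not transcribed.
→ *wexE* is OFF.
1 of the 4 genes is transcribed.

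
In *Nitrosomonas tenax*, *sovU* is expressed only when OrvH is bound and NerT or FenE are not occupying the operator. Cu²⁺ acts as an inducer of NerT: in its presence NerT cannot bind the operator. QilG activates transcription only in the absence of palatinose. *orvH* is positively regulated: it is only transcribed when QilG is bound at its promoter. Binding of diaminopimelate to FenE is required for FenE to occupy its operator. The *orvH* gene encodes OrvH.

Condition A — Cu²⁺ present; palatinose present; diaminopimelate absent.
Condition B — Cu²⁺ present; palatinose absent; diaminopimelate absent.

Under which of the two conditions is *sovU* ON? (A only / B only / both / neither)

B only

Condition A:
Cu²⁺ is present, so NerT is inactive.
Palatinose is present, so QilG is inactive.
Required activator QilG is absent, so *orvH* is not transcribed.
So OrvH is not produced.
Diaminopimelate is absent, so FenE is inactive.
Required activator OrvH is absent, so *sovU* is not transcribed.
→ *sovU* is OFF in A.
Condition B:
Cu²⁺ is present, so NerT is inactive.
Palatinose is absent, so QilG is active.
No repressor is bound and QilG is active, so *orvH* is transcribed.
So OrvH is produced and active.
Diaminopimelate is absent, so FenE is inactive.
No repressor is bound and OrvH is active, so *sovU* is transcribed.
→ *sovU* is ON in B.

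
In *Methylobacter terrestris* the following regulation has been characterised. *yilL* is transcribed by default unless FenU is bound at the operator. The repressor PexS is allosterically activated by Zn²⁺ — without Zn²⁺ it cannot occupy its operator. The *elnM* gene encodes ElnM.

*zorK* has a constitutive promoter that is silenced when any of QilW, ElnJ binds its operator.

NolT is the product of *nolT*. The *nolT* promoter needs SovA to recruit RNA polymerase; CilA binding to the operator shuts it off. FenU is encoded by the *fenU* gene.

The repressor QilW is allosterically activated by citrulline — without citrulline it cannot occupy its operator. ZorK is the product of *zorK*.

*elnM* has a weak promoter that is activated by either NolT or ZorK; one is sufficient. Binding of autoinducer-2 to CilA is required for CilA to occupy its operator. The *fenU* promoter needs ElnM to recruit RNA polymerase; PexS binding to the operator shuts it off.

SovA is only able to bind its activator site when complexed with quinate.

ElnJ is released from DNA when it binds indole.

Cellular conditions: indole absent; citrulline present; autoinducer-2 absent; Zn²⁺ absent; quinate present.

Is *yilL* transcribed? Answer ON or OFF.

Quinate is present, so SovA is active.
Autoinducer-2 is absent, so CilA is inactive.
No repressor is bound and SovA is active, so *nolT* is transcribed.
So NolT is produced and active.
Citrulline is present, so QilW is active.
Indole is absent, so ElnJ is active.
With repressor QilW bound, *zorK* is not transcribed.
So ZorK is not produced.
Activator NolT is present, so *elnM* is transcribed.
So ElnM is produced and active.
Zn²⁺ is absent, so PexS is inactive.
No repressor is bound and ElnM is active, so *fenU* is transcribed.
So FenU is produced and active.
With repressor FenU bound, *yilL* is not transcribed.

OFF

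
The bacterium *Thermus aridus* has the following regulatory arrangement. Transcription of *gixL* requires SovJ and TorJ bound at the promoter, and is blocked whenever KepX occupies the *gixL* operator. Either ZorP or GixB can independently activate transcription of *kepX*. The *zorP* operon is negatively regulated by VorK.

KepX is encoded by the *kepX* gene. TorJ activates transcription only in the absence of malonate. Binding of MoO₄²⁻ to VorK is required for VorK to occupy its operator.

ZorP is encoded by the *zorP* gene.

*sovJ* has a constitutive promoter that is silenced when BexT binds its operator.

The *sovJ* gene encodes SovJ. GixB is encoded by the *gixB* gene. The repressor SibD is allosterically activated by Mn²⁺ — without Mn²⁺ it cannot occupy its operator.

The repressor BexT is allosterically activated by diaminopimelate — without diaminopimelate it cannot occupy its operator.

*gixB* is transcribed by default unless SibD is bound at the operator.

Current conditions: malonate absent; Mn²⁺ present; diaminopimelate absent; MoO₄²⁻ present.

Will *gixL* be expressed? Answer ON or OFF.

MoO₄²⁻ is present, so VorK is active.
With repressor VorK bound, *zorP* is not transcribed.
So ZorP is not produced.
Mn²⁺ is present, so SibD is active.
With repressor SibD bound, *gixB* is not transcribed.
So GixB is not produced.
No activator is available at the *kepX* promoter, so *kepX* is not transcribed.
So KepX is not produced.
Diaminopimelate is absent, so BexT is inactive.
With no repressor bound, *sovJ* is transcribed.
So SovJ is produced and active.
Malonate is absent, so TorJ is active.
No repressor is bound and SovJ and TorJ are active, so *gixL* is transcribed.

ON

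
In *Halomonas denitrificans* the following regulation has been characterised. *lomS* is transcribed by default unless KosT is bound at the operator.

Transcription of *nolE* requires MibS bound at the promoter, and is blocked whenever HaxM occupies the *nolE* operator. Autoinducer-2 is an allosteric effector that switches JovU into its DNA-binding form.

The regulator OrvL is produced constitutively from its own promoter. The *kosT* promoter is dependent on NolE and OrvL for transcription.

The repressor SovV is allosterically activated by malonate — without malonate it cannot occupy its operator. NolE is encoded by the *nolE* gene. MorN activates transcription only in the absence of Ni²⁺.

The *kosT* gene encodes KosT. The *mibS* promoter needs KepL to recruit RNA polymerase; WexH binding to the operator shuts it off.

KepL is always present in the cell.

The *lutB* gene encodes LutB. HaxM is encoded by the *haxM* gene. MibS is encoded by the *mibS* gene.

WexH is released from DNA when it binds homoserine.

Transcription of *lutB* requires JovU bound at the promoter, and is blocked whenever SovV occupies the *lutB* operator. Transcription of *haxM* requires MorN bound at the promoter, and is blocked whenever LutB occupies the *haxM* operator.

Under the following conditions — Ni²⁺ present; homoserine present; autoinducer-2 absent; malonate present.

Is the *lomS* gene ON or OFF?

OFF

Autoinducer-2 is absent, so JovU is inactive.
Malonate is present, so SovV is active.
With repressor SovV bound, *lutB* is not transcribed.
So LutB is not produced.
Ni²⁺ is present, so MorN is inactive.
Required activator MorN is absent, so *haxM* is not transcribed.
So HaxM is not produced.
KepL is produced constitutively and is active.
Homoserine is present, so WexH is inactive.
No repressor is bound and KepL is active, so *mibS* is transcribed.
So MibS is produced and active.
No repressor is bound and MibS is active, so *nolE* is transcribed.
So NolE is produced and active.
OrvL is produced constitutively and is active.
No repressor is bound and NolE and OrvL are active, so *kosT* is transcribed.
So KosT is produced and active.
With repressor KosT bound, *lomS* is not transcribed.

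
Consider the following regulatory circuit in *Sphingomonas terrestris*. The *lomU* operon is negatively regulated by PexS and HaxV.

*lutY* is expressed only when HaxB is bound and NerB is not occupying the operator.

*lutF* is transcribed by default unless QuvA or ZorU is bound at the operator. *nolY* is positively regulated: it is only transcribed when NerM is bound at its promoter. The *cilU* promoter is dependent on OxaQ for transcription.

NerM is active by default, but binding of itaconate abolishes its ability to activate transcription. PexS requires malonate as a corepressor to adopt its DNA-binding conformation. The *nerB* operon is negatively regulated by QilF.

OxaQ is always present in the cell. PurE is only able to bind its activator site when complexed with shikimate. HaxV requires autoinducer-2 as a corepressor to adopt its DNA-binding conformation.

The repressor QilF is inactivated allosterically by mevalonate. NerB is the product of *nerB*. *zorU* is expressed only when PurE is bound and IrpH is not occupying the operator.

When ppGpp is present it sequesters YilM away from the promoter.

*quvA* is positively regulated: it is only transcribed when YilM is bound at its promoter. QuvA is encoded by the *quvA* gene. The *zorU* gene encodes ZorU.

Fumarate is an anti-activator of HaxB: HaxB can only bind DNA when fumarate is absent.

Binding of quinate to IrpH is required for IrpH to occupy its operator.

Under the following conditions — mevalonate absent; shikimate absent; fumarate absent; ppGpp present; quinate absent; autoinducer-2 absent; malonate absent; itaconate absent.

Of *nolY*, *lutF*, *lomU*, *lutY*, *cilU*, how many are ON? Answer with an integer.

Itaconate is absent, so NerM is active.
No repressor is bound and NerM is active, so *nolY* is transcribed.
→ *nolY* is ON.
ppGpp is present, so YilM is inactive.
Required activator YilM is absent, so *quvA* is not transcribed.
So QuvA is not produced.
Quinate is absent, so IrpH is inactive.
Shikimate is absent, so PurE is inactive.
Required activator PurE is absent, so *zorU* is not transcribed.
So ZorU is not produced.
With no repressor bound, *lutF* is transcribed.
→ *lutF* is ON.
Malonate is absent, so PexS is inactive.
Autoinducer-2 is absent, so HaxV is inactive.
With no repressor bound, *lomU* is transcribed.
→ *lomU* is ON.
Fumarate is absent, so HaxB is active.
Mevalonate is absent, so QilF is active.
With repressor QilF bound, *nerB* is not transcribed.
So NerB is not produced.
No repressor is bound and HaxB is active, so *lutY* is transcribed.
→ *lutY* is ON.
OxaQ is produced constitutively and is active.
No repressor is bound and OxaQ is active, so *cilU* is transcribed.
→ *cilU* is ON.
5 of the 5 genes are transcribed.

5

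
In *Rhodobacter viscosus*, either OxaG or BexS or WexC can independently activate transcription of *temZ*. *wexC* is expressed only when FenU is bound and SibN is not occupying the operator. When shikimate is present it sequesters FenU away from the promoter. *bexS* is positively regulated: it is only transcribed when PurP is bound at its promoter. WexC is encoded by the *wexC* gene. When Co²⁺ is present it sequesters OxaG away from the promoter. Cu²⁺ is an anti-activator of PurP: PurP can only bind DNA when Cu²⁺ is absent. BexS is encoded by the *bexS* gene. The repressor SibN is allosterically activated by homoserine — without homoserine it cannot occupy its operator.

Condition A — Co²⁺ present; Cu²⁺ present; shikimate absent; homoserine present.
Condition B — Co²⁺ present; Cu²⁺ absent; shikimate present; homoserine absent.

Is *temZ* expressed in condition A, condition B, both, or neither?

Condition A:
Co²⁺ is present, so OxaG is inactive.
Cu²⁺ is present, so PurP is inactive.
Required activator PurP is absent, so *bexS* is not transcribed.
So BexS is not produced.
Shikimate is absent, so FenU is active.
Homoserine is present, so SibN is active.
With repressor SibN bound, *wexC* is not transcribed.
So WexC is not produced.
No activator is available at the *temZ* promoter, so *temZ* is not transcribed.
→ *temZ* is OFF in A.
Condition B:
Co²⁺ is present, so OxaG is inactive.
Cu²⁺ is absent, so PurP is active.
No repressor is bound and PurP is active, so *bexS* is transcribed.
So BexS is produced and active.
Shikimate is present, so FenU is inactive.
Homoserine is absent, so SibN is inactive.
Required activator FenU is absent, so *wexC* is not transcribed.
So WexC is not produced.
Activator BexS is present, so *temZ* is transcribed.
→ *temZ* is ON in B.

B only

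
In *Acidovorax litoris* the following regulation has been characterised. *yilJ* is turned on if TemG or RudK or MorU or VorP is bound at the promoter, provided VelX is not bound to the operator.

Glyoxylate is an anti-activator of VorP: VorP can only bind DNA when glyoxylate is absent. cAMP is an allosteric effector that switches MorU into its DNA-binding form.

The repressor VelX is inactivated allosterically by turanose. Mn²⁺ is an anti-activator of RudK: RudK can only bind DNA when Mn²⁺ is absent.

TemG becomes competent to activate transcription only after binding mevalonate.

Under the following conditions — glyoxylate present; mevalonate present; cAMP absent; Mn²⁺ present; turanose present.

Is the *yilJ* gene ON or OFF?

ON

Mevalonate is present, so TemG is active.
Mn²⁺ is present, so RudK is inactive.
Turanose is present, so VelX is inactive.
cAMP is absent, so MorU is inactive.
Glyoxylate is present, so VorP is inactive.
Activator TemG is present, so *yilJ* is transcribed.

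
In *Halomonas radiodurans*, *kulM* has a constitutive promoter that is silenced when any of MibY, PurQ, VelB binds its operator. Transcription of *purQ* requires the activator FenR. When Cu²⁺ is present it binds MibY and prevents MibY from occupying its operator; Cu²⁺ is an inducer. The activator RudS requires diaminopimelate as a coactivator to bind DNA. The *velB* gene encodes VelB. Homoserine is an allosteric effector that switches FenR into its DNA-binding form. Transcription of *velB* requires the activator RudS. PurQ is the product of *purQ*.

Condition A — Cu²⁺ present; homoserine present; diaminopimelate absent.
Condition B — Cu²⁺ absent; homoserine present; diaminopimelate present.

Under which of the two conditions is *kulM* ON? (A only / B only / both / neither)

neither

Condition A:
Cu²⁺ is present, so MibY is inactive.
Homoserine is present, so FenR is active.
No repressor is bound and FenR is active, so *purQ* is transcribed.
So PurQ is produced and active.
Diaminopimelate is absent, so RudS is inactive.
Required activator RudS is absent, so *velB* is not transcribed.
So VelB is not produced.
With repressor PurQ bound, *kulM* is not transcribed.
→ *kulM* is OFF in A.
Condition B:
Cu²⁺ is absent, so MibY is active.
Homoserine is present, so FenR is active.
No repressor is bound and FenR is active, so *purQ* is transcribed.
So PurQ is produced and active.
Diaminopimelate is present, so RudS is active.
No repressor is bound and RudS is active, so *velB* is transcribed.
So VelB is produced and active.
With repressor MibY bound, *kulM* is not transcribed.
→ *kulM* is OFF in B.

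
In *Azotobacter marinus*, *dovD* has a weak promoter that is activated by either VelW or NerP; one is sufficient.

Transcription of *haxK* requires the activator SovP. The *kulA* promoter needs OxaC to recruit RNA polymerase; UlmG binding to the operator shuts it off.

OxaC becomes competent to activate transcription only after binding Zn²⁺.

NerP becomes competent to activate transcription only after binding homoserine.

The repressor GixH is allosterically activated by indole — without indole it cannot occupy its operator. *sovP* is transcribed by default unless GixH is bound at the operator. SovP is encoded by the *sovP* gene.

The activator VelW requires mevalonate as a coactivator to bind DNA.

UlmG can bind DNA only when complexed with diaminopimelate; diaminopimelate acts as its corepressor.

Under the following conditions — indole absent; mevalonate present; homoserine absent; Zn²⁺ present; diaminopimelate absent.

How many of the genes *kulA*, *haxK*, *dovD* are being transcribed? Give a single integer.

3

Zn²⁺ is present, so OxaC is active.
Diaminopimelate is absent, so UlmG is inactive.
No repressor is bound and OxaC is active, so *kulA* is transcribed.
→ *kulA* is ON.
Indole is absent, so GixH is inactive.
With no repressor bound, *sovP* is transcribed.
So SovP is produced and active.
No repressor is bound and SovP is active, so *haxK* is transcribed.
→ *haxK* is ON.
Mevalonate is present, so VelW is active.
Homoserine is absent, so NerP is inactive.
Activator VelW is present, so *dovD* is transcribed.
→ *dovD* is ON.
3 of the 3 genes are transcribed.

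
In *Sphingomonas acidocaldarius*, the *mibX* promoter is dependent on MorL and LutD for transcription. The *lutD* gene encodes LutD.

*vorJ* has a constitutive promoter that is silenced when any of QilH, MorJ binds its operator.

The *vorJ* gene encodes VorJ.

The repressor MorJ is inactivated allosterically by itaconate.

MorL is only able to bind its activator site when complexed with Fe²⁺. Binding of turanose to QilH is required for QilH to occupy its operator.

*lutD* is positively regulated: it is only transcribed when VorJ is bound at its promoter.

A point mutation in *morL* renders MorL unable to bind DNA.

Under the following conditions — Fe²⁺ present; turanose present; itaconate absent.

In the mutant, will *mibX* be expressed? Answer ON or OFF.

MorL is non-functional in this strain, so it has no effect.
Turanose is present, so QilH is active.
Itaconate is absent, so MorJ is active.
With repressor QilH bound, *vorJ* is not transcribed.
So VorJ is not produced.
Required activator VorJ is absent, so *lutD* is not transcribed.
So LutD is not produced.
Required activator MorL is absent, so *mibX* is not transcribed.

OFF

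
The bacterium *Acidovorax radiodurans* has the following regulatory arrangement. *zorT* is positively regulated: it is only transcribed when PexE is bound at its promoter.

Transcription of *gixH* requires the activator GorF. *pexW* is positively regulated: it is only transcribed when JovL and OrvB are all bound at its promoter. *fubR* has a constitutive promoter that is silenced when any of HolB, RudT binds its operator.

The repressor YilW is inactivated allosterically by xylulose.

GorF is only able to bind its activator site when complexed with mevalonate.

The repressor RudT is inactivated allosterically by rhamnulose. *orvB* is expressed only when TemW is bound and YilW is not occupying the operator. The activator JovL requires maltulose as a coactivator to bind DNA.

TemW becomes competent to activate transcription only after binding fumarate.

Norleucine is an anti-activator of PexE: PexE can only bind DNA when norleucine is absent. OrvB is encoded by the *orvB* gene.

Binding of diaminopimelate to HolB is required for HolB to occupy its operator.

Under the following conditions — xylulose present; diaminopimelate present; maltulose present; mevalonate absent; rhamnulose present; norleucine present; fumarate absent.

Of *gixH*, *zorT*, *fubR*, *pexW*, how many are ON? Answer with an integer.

Mevalonate is absent, so GorF is inactive.
Required activator GorF is absent, so *gixH* is not transcribed.
→ *gixH* is OFF.
Norleucine is present, so PexE is inactive.
Required activator PexE is absent, so *zorT* is not transcribed.
→ *zorT* is OFF.
Diaminopimelate is present, so HolB is active.
Rhamnulose is present, so RudT is inactive.
With repressor HolB bound, *fubR* is not transcribed.
→ *fubR* is OFF.
Maltulose is present, so JovL is active.
Fumarate is absent, so TemW is inactive.
Xylulose is present, so YilW is inactive.
Required activator TemW is absent, so *orvB* is not transcribed.
So OrvB is not produced.
Required activator OrvB is absent, so *pexW* is not transcribed.
→ *pexW* is OFF.
0 of the 4 genes are transcribed.

0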